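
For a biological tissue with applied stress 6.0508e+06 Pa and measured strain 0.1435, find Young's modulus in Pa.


E = stress / strain
E = 6.0508e+06 / 0.1435
E = 4.2166e+07


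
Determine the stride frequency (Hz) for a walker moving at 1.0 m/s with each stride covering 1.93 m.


f = v / stride_length
f = 1.0 / 1.93
f = 0.5181


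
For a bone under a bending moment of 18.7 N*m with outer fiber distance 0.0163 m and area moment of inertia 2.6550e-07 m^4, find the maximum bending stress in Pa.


sigma = M * c / I
sigma = 18.7 * 0.0163 / 2.6550e-07
M * c = 0.3048
sigma = 1.1481e+06


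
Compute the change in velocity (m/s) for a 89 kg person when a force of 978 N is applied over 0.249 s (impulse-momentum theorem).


J = F * dt = 978 * 0.249 = 243.5220 N*s
delta_v = J / m
delta_v = 243.5220 / 89
delta_v = 2.7362


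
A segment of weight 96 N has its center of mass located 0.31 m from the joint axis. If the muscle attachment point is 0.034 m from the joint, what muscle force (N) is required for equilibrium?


F_muscle = W * d_load / d_muscle
F_muscle = 96 * 0.31 / 0.034
Numerator = 29.7600
F_muscle = 875.2941


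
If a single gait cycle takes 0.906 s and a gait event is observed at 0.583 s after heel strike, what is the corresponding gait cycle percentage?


pct = (event_time / cycle_time) * 100
pct = (0.583 / 0.906) * 100
ratio = 0.6435
pct = 64.3488


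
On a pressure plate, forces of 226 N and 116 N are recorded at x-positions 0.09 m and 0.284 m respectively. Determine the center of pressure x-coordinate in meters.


COP_x = (F1*x1 + F2*x2) / (F1 + F2)
COP_x = (226*0.09 + 116*0.284) / (226 + 116)
Numerator = 53.2840
Denominator = 342
COP_x = 0.1558


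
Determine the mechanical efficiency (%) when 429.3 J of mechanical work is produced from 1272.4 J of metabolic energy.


eta = (W_mech / E_meta) * 100
eta = (429.3 / 1272.4) * 100
ratio = 0.3374
eta = 33.7394


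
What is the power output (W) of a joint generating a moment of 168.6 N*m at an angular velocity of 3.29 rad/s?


P = M * omega
P = 168.6 * 3.29
P = 554.6940


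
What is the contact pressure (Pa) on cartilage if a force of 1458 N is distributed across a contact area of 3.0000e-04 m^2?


P = F / A
P = 1458 / 3.0000e-04
P = 4.8600e+06


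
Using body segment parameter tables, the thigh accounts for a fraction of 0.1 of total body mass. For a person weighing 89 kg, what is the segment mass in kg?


m_segment = body_mass * fraction
m_segment = 89 * 0.1
m_segment = 8.9000


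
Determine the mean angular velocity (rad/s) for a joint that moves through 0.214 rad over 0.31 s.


omega = delta_theta / delta_t
omega = 0.214 / 0.31
omega = 0.6903


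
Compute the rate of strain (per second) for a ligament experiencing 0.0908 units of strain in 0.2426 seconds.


strain_rate = delta_strain / delta_t
strain_rate = 0.0908 / 0.2426
strain_rate = 0.3743


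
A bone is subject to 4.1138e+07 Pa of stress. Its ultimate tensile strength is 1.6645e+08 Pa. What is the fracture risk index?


FRI = applied / ultimate
FRI = 4.1138e+07 / 1.6645e+08
FRI = 0.2471


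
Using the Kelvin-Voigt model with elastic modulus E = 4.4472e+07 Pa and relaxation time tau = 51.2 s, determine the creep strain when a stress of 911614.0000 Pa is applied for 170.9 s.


epsilon(t) = (sigma/E) * (1 - exp(-t/tau))
sigma/E = 911614.0000 / 4.4472e+07 = 0.0205
exp(-t/tau) = exp(-170.9 / 51.2) = 0.0355
epsilon = 0.0205 * (1 - 0.0355)
epsilon = 0.0198


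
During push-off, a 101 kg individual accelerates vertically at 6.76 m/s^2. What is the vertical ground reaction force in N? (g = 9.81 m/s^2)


GRF = m * (g + a)
GRF = 101 * (9.81 + 6.76)
GRF = 101 * 16.5700
GRF = 1673.5700


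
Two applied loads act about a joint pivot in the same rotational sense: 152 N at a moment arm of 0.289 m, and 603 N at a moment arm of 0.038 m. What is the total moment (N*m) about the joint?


M = F1 * d1 + F2 * d2
M = 152 * 0.289 + 603 * 0.038
M = 43.9280 + 22.9140
M = 66.8420


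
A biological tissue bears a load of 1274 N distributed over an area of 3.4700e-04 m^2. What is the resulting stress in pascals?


stress = F / A
stress = 1274 / 3.4700e-04
stress = 3.6715e+06


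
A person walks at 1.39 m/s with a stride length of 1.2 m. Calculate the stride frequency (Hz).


f = v / stride_length
f = 1.39 / 1.2
f = 1.1583


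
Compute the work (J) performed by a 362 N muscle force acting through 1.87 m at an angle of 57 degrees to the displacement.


W = F * d * cos(theta)
theta = 57 deg = 0.9948 rad
cos(theta) = 0.5446
W = 362 * 1.87 * 0.5446
W = 368.6879


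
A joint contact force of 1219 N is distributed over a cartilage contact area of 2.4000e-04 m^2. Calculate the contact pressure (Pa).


P = F / A
P = 1219 / 2.4000e-04
P = 5.0792e+06


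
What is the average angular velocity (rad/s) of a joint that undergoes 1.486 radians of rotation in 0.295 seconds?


omega = delta_theta / delta_t
omega = 1.486 / 0.295
omega = 5.0373


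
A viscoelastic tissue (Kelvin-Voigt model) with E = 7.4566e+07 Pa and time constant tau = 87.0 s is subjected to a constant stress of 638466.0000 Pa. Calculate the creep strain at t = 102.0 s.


epsilon(t) = (sigma/E) * (1 - exp(-t/tau))
sigma/E = 638466.0000 / 7.4566e+07 = 0.0086
exp(-t/tau) = exp(-102.0 / 87.0) = 0.3096
epsilon = 0.0086 * (1 - 0.3096)
epsilon = 0.0059


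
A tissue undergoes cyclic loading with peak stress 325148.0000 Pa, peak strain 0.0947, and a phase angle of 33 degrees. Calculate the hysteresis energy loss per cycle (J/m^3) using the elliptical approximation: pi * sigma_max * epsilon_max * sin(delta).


E_loss = pi * sigma_max * epsilon_max * sin(delta)
delta = 33 deg = 0.5760 rad
sin(delta) = 0.5446
E_loss = pi * 325148.0000 * 0.0947 * 0.5446
E_loss = 52685.3298


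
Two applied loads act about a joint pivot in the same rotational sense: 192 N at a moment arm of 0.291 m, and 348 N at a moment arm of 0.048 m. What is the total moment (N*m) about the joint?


M = F1 * d1 + F2 * d2
M = 192 * 0.291 + 348 * 0.048
M = 55.8720 + 16.7040
M = 72.5760


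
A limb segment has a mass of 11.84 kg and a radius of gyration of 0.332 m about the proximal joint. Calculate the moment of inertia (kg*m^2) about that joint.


I = m * k^2
I = 11.84 * 0.332^2
k^2 = 0.1102
I = 1.3051


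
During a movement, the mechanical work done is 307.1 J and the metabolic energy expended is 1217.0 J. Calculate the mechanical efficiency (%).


eta = (W_mech / E_meta) * 100
eta = (307.1 / 1217.0) * 100
ratio = 0.2523
eta = 25.2342


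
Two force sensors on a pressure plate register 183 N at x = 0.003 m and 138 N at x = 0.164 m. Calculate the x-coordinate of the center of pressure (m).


COP_x = (F1*x1 + F2*x2) / (F1 + F2)
COP_x = (183*0.003 + 138*0.164) / (183 + 138)
Numerator = 23.1810
Denominator = 321
COP_x = 0.0722


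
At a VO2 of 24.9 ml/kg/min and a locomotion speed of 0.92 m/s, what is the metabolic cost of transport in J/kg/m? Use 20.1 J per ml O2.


Power per kg = VO2 * 20.1 / 60
Power per kg = 24.9 * 20.1 / 60 = 8.3415 W/kg
Cost = power_per_kg / speed
Cost = 8.3415 / 0.92
Cost = 9.0668


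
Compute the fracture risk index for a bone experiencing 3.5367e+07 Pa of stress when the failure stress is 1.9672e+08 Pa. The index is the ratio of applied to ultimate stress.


FRI = applied / ultimate
FRI = 3.5367e+07 / 1.9672e+08
FRI = 0.1798


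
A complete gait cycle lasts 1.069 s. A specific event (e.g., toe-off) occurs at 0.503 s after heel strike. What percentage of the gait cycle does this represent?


pct = (event_time / cycle_time) * 100
pct = (0.503 / 1.069) * 100
ratio = 0.4705
pct = 47.0533


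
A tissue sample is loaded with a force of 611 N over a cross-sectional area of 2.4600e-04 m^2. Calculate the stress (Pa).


stress = F / A
stress = 611 / 2.4600e-04
stress = 2.4837e+06


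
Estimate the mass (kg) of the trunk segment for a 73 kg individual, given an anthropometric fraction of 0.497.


m_segment = body_mass * fraction
m_segment = 73 * 0.497
m_segment = 36.2810


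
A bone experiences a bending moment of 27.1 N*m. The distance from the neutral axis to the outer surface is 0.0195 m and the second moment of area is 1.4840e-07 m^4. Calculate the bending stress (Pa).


sigma = M * c / I
sigma = 27.1 * 0.0195 / 1.4840e-07
M * c = 0.5284
sigma = 3.5610e+06


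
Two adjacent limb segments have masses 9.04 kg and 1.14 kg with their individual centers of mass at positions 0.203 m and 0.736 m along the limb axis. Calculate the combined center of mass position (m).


COM = (m1*x1 + m2*x2) / (m1 + m2)
COM = (9.04*0.203 + 1.14*0.736) / (9.04 + 1.14)
Numerator = 2.6742
Denominator = 10.1800
COM = 0.2627


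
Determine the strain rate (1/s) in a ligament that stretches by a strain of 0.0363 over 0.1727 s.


strain_rate = delta_strain / delta_t
strain_rate = 0.0363 / 0.1727
strain_rate = 0.2102


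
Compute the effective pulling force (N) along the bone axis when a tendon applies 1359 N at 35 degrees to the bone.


F_eff = F_tendon * cos(theta)
theta = 35 deg = 0.6109 rad
cos(theta) = 0.8192
F_eff = 1359 * 0.8192
F_eff = 1113.2276


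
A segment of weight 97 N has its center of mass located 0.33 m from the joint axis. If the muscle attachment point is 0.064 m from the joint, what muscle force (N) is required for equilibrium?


F_muscle = W * d_load / d_muscle
F_muscle = 97 * 0.33 / 0.064
Numerator = 32.0100
F_muscle = 500.1562


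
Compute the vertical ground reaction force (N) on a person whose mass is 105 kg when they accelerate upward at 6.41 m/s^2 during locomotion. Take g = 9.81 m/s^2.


GRF = m * (g + a)
GRF = 105 * (9.81 + 6.41)
GRF = 105 * 16.2200
GRF = 1703.1000


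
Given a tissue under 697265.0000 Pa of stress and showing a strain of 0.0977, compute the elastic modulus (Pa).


E = stress / strain
E = 697265.0000 / 0.0977
E = 7.1368e+06


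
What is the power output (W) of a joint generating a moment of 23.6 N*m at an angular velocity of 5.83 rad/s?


P = M * omega
P = 23.6 * 5.83
P = 137.5880


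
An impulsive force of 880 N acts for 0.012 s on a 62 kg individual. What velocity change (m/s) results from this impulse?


J = F * dt = 880 * 0.012 = 10.5600 N*s
delta_v = J / m
delta_v = 10.5600 / 62
delta_v = 0.1703


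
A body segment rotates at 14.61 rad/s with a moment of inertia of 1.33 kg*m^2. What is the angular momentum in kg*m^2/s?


L = I * omega
L = 1.33 * 14.61
L = 19.4313


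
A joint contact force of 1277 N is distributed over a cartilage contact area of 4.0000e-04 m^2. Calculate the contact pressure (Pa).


P = F / A
P = 1277 / 4.0000e-04
P = 3.1925e+06


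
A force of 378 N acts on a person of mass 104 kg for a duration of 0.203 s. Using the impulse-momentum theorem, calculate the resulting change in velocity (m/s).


J = F * dt = 378 * 0.203 = 76.7340 N*s
delta_v = J / m
delta_v = 76.7340 / 104
delta_v = 0.7378


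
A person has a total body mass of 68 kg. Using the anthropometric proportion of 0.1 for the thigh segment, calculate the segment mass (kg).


m_segment = body_mass * fraction
m_segment = 68 * 0.1
m_segment = 6.8000


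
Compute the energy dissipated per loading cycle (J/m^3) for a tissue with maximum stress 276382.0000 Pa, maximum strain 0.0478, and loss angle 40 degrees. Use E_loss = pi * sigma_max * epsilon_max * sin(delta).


E_loss = pi * sigma_max * epsilon_max * sin(delta)
delta = 40 deg = 0.6981 rad
sin(delta) = 0.6428
E_loss = pi * 276382.0000 * 0.0478 * 0.6428
E_loss = 26678.1077


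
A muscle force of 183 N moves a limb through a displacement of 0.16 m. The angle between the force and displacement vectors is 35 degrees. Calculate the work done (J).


W = F * d * cos(theta)
theta = 35 deg = 0.6109 rad
cos(theta) = 0.8192
W = 183 * 0.16 * 0.8192
W = 23.9848


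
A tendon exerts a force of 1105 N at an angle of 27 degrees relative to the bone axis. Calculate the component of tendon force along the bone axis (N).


F_eff = F_tendon * cos(theta)
theta = 27 deg = 0.4712 rad
cos(theta) = 0.8910
F_eff = 1105 * 0.8910
F_eff = 984.5622


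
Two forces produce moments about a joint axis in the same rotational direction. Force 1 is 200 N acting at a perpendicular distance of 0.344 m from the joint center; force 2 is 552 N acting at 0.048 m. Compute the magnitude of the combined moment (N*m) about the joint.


M = F1 * d1 + F2 * d2
M = 200 * 0.344 + 552 * 0.048
M = 68.8000 + 26.4960
M = 95.2960


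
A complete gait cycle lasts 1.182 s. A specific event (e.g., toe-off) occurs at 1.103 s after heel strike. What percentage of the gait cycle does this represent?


pct = (event_time / cycle_time) * 100
pct = (1.103 / 1.182) * 100
ratio = 0.9332
pct = 93.3164


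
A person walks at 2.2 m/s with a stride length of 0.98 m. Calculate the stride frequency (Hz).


f = v / stride_length
f = 2.2 / 0.98
f = 2.2449


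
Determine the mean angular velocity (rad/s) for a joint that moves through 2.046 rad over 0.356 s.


omega = delta_theta / delta_t
omega = 2.046 / 0.356
omega = 5.7472


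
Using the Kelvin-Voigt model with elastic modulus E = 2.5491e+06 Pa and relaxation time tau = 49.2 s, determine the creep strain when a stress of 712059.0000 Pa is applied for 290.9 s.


epsilon(t) = (sigma/E) * (1 - exp(-t/tau))
sigma/E = 712059.0000 / 2.5491e+06 = 0.2793
exp(-t/tau) = exp(-290.9 / 49.2) = 0.0027
epsilon = 0.2793 * (1 - 0.0027)
epsilon = 0.2786


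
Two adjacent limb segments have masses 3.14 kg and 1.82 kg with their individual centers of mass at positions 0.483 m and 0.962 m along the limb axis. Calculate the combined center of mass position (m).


COM = (m1*x1 + m2*x2) / (m1 + m2)
COM = (3.14*0.483 + 1.82*0.962) / (3.14 + 1.82)
Numerator = 3.2675
Denominator = 4.9600
COM = 0.6588


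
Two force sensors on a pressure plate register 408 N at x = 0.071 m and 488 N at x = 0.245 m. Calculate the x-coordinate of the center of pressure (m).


COP_x = (F1*x1 + F2*x2) / (F1 + F2)
COP_x = (408*0.071 + 488*0.245) / (408 + 488)
Numerator = 148.5280
Denominator = 896
COP_x = 0.1658


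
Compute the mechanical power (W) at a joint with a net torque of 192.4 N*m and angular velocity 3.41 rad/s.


P = M * omega
P = 192.4 * 3.41
P = 656.0840


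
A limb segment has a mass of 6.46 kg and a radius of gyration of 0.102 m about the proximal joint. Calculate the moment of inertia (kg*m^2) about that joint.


I = m * k^2
I = 6.46 * 0.102^2
k^2 = 0.0104
I = 0.0672


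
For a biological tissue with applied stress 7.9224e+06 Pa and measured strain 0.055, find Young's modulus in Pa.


E = stress / strain
E = 7.9224e+06 / 0.055
E = 1.4404e+08


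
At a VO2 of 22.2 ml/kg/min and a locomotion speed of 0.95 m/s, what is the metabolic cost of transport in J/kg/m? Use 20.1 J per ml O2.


Power per kg = VO2 * 20.1 / 60
Power per kg = 22.2 * 20.1 / 60 = 7.4370 W/kg
Cost = power_per_kg / speed
Cost = 7.4370 / 0.95
Cost = 7.8284


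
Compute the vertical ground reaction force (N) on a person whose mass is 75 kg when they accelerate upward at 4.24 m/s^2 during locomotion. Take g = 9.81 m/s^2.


GRF = m * (g + a)
GRF = 75 * (9.81 + 4.24)
GRF = 75 * 14.0500
GRF = 1053.7500


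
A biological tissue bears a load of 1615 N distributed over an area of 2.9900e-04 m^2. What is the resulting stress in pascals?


stress = F / A
stress = 1615 / 2.9900e-04
stress = 5.4013e+06


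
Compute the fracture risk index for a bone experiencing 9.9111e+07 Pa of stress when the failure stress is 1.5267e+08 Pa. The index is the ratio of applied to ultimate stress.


FRI = applied / ultimate
FRI = 9.9111e+07 / 1.5267e+08
FRI = 0.6492


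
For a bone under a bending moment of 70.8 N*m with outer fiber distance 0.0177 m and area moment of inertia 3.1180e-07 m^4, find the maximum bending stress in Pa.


sigma = M * c / I
sigma = 70.8 * 0.0177 / 3.1180e-07
M * c = 1.2532
sigma = 4.0191e+06


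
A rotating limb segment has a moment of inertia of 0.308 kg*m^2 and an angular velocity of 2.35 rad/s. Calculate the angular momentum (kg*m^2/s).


L = I * omega
L = 0.308 * 2.35
L = 0.7238


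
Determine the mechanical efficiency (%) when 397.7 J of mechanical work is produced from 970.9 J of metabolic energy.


eta = (W_mech / E_meta) * 100
eta = (397.7 / 970.9) * 100
ratio = 0.4096
eta = 40.9620


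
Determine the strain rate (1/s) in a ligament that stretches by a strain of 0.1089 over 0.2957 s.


strain_rate = delta_strain / delta_t
strain_rate = 0.1089 / 0.2957
strain_rate = 0.3683


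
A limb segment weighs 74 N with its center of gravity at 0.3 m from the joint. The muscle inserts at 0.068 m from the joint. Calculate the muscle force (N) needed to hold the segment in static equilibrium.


F_muscle = W * d_load / d_muscle
F_muscle = 74 * 0.3 / 0.068
Numerator = 22.2000
F_muscle = 326.4706


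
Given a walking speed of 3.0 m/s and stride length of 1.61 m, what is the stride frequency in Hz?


f = v / stride_length
f = 3.0 / 1.61
f = 1.8634


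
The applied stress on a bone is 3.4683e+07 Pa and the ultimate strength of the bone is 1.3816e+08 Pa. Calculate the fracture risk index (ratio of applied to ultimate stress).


FRI = applied / ultimate
FRI = 3.4683e+07 / 1.3816e+08
FRI = 0.2510


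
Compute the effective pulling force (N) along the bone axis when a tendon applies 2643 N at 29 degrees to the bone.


F_eff = F_tendon * cos(theta)
theta = 29 deg = 0.5061 rad
cos(theta) = 0.8746
F_eff = 2643 * 0.8746
F_eff = 2311.6199


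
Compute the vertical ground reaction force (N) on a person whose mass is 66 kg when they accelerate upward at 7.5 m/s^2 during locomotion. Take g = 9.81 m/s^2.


GRF = m * (g + a)
GRF = 66 * (9.81 + 7.5)
GRF = 66 * 17.3100
GRF = 1142.4600


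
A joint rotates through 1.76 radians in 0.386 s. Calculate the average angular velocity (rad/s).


omega = delta_theta / delta_t
omega = 1.76 / 0.386
omega = 4.5596


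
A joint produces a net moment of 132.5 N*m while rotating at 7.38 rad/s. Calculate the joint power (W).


P = M * omega
P = 132.5 * 7.38
P = 977.8500


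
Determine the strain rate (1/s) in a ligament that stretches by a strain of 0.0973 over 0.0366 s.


strain_rate = delta_strain / delta_t
strain_rate = 0.0973 / 0.0366
strain_rate = 2.6585


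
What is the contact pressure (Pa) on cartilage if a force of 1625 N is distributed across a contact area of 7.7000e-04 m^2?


P = F / A
P = 1625 / 7.7000e-04
P = 2.1104e+06


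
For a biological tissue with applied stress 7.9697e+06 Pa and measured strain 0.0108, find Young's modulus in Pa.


E = stress / strain
E = 7.9697e+06 / 0.0108
E = 7.3794e+08


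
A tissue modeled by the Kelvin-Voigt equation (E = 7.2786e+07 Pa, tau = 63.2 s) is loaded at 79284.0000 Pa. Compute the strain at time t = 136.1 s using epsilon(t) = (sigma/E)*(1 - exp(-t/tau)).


epsilon(t) = (sigma/E) * (1 - exp(-t/tau))
sigma/E = 79284.0000 / 7.2786e+07 = 0.0011
exp(-t/tau) = exp(-136.1 / 63.2) = 0.1161
epsilon = 0.0011 * (1 - 0.1161)
epsilon = 9.6283e-04


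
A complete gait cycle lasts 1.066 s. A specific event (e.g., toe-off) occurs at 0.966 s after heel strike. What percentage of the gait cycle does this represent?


pct = (event_time / cycle_time) * 100
pct = (0.966 / 1.066) * 100
ratio = 0.9062
pct = 90.6191


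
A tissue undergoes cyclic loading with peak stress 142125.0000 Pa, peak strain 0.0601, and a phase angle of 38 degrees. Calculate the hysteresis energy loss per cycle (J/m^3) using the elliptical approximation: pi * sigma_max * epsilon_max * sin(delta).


E_loss = pi * sigma_max * epsilon_max * sin(delta)
delta = 38 deg = 0.6632 rad
sin(delta) = 0.6157
E_loss = pi * 142125.0000 * 0.0601 * 0.6157
E_loss = 16521.0179


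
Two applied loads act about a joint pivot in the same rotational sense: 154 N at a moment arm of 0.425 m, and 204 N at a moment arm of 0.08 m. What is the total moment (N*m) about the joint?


M = F1 * d1 + F2 * d2
M = 154 * 0.425 + 204 * 0.08
M = 65.4500 + 16.3200
M = 81.7700


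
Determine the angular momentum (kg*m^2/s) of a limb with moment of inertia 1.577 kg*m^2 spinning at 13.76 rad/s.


L = I * omega
L = 1.577 * 13.76
L = 21.6995


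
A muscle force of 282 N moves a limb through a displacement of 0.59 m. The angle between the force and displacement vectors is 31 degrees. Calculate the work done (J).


W = F * d * cos(theta)
theta = 31 deg = 0.5411 rad
cos(theta) = 0.8572
W = 282 * 0.59 * 0.8572
W = 142.6155


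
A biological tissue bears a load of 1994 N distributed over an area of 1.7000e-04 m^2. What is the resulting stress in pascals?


stress = F / A
stress = 1994 / 1.7000e-04
stress = 1.1729e+07


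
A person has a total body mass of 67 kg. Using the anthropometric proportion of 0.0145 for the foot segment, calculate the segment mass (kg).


m_segment = body_mass * fraction
m_segment = 67 * 0.0145
m_segment = 0.9715


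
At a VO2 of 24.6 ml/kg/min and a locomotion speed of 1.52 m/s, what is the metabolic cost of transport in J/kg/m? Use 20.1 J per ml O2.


Power per kg = VO2 * 20.1 / 60
Power per kg = 24.6 * 20.1 / 60 = 8.2410 W/kg
Cost = power_per_kg / speed
Cost = 8.2410 / 1.52
Cost = 5.4217


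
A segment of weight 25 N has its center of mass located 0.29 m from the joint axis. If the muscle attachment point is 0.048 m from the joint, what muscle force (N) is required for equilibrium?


F_muscle = W * d_load / d_muscle
F_muscle = 25 * 0.29 / 0.048
Numerator = 7.2500
F_muscle = 151.0417


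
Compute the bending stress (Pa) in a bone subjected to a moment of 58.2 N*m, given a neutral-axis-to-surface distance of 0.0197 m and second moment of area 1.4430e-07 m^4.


sigma = M * c / I
sigma = 58.2 * 0.0197 / 1.4430e-07
M * c = 1.1465
sigma = 7.9455e+06


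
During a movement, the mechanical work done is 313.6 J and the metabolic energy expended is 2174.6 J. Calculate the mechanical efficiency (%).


eta = (W_mech / E_meta) * 100
eta = (313.6 / 2174.6) * 100
ratio = 0.1442
eta = 14.4210


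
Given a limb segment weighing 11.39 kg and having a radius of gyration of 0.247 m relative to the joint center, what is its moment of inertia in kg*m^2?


I = m * k^2
I = 11.39 * 0.247^2
k^2 = 0.0610
I = 0.6949


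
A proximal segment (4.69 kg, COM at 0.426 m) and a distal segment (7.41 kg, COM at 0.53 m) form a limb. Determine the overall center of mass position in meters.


COM = (m1*x1 + m2*x2) / (m1 + m2)
COM = (4.69*0.426 + 7.41*0.53) / (4.69 + 7.41)
Numerator = 5.9252
Denominator = 12.1000
COM = 0.4897


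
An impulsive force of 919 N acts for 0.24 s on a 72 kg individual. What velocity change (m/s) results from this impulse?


J = F * dt = 919 * 0.24 = 220.5600 N*s
delta_v = J / m
delta_v = 220.5600 / 72
delta_v = 3.0633


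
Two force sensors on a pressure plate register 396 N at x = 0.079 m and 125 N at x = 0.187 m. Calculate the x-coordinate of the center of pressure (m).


COP_x = (F1*x1 + F2*x2) / (F1 + F2)
COP_x = (396*0.079 + 125*0.187) / (396 + 125)
Numerator = 54.6590
Denominator = 521
COP_x = 0.1049


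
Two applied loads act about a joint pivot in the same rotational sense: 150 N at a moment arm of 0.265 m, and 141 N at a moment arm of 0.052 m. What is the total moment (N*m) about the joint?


M = F1 * d1 + F2 * d2
M = 150 * 0.265 + 141 * 0.052
M = 39.7500 + 7.3320
M = 47.0820


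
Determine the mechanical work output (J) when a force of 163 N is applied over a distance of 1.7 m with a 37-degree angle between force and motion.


W = F * d * cos(theta)
theta = 37 deg = 0.6458 rad
cos(theta) = 0.7986
W = 163 * 1.7 * 0.7986
W = 221.3019


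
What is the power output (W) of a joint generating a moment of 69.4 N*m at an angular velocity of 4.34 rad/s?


P = M * omega
P = 69.4 * 4.34
P = 301.1960


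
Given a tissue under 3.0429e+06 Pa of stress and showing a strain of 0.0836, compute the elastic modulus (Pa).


E = stress / strain
E = 3.0429e+06 / 0.0836
E = 3.6398e+07


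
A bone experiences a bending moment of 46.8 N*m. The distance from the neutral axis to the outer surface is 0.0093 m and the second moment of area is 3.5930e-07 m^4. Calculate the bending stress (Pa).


sigma = M * c / I
sigma = 46.8 * 0.0093 / 3.5930e-07
M * c = 0.4352
sigma = 1.2114e+06


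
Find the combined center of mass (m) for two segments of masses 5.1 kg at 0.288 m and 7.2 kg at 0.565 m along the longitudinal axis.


COM = (m1*x1 + m2*x2) / (m1 + m2)
COM = (5.1*0.288 + 7.2*0.565) / (5.1 + 7.2)
Numerator = 5.5368
Denominator = 12.3000
COM = 0.4501


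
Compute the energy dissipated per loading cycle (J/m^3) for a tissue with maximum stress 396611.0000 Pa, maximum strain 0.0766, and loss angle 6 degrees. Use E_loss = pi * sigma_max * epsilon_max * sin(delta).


E_loss = pi * sigma_max * epsilon_max * sin(delta)
delta = 6 deg = 0.1047 rad
sin(delta) = 0.1045
E_loss = pi * 396611.0000 * 0.0766 * 0.1045
E_loss = 9976.4944


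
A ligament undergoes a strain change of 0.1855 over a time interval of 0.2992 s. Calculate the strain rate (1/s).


strain_rate = delta_strain / delta_t
strain_rate = 0.1855 / 0.2992
strain_rate = 0.6200


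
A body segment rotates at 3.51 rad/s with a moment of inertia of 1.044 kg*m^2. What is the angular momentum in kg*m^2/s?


L = I * omega
L = 1.044 * 3.51
L = 3.6644


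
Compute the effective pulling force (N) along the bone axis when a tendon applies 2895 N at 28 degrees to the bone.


F_eff = F_tendon * cos(theta)
theta = 28 deg = 0.4887 rad
cos(theta) = 0.8829
F_eff = 2895 * 0.8829
F_eff = 2556.1333


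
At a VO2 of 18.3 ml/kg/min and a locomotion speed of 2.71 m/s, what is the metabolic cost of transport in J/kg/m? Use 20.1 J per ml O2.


Power per kg = VO2 * 20.1 / 60
Power per kg = 18.3 * 20.1 / 60 = 6.1305 W/kg
Cost = power_per_kg / speed
Cost = 6.1305 / 2.71
Cost = 2.2622


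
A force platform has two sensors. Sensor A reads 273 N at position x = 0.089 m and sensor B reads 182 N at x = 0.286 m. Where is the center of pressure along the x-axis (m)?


COP_x = (F1*x1 + F2*x2) / (F1 + F2)
COP_x = (273*0.089 + 182*0.286) / (273 + 182)
Numerator = 76.3490
Denominator = 455
COP_x = 0.1678


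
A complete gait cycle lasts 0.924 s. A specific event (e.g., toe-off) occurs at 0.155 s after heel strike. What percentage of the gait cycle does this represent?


pct = (event_time / cycle_time) * 100
pct = (0.155 / 0.924) * 100
ratio = 0.1677
pct = 16.7749


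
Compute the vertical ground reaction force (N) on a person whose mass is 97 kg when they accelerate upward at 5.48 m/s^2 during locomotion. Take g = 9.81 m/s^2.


GRF = m * (g + a)
GRF = 97 * (9.81 + 5.48)
GRF = 97 * 15.2900
GRF = 1483.1300


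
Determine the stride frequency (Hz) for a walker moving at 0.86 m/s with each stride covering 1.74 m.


f = v / stride_length
f = 0.86 / 1.74
f = 0.4943


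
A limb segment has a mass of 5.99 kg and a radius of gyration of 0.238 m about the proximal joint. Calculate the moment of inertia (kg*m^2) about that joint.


I = m * k^2
I = 5.99 * 0.238^2
k^2 = 0.0566
I = 0.3393


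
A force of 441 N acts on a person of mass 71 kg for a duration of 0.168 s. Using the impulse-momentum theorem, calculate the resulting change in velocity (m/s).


J = F * dt = 441 * 0.168 = 74.0880 N*s
delta_v = J / m
delta_v = 74.0880 / 71
delta_v = 1.0435


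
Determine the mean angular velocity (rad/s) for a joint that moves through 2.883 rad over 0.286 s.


omega = delta_theta / delta_t
omega = 2.883 / 0.286
omega = 10.0804


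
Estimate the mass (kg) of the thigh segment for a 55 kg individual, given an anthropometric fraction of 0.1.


m_segment = body_mass * fraction
m_segment = 55 * 0.1
m_segment = 5.5000


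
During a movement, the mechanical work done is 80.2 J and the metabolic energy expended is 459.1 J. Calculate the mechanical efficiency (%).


eta = (W_mech / E_meta) * 100
eta = (80.2 / 459.1) * 100
ratio = 0.1747
eta = 17.4690


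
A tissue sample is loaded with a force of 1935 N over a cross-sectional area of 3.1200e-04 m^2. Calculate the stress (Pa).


stress = F / A
stress = 1935 / 3.1200e-04
stress = 6.2019e+06


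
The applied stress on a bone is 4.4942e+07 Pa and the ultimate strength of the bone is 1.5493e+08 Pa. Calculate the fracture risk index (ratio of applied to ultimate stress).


FRI = applied / ultimate
FRI = 4.4942e+07 / 1.5493e+08
FRI = 0.2901


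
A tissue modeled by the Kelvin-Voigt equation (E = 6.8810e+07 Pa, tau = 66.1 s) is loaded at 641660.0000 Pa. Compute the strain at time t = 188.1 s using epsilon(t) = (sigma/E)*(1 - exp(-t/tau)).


epsilon(t) = (sigma/E) * (1 - exp(-t/tau))
sigma/E = 641660.0000 / 6.8810e+07 = 0.0093
exp(-t/tau) = exp(-188.1 / 66.1) = 0.0581
epsilon = 0.0093 * (1 - 0.0581)
epsilon = 0.0088


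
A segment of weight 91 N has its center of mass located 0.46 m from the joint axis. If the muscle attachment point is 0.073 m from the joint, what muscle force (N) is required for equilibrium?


F_muscle = W * d_load / d_muscle
F_muscle = 91 * 0.46 / 0.073
Numerator = 41.8600
F_muscle = 573.4247


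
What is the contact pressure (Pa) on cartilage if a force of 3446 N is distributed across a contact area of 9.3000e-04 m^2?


P = F / A
P = 3446 / 9.3000e-04
P = 3.7054e+06


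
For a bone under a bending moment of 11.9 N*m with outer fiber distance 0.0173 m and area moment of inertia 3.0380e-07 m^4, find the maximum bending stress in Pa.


sigma = M * c / I
sigma = 11.9 * 0.0173 / 3.0380e-07
M * c = 0.2059
sigma = 677649.7696


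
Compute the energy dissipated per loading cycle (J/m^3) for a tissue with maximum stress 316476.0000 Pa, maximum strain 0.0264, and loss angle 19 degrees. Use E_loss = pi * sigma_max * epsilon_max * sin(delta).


E_loss = pi * sigma_max * epsilon_max * sin(delta)
delta = 19 deg = 0.3316 rad
sin(delta) = 0.3256
E_loss = pi * 316476.0000 * 0.0264 * 0.3256
E_loss = 8545.4807


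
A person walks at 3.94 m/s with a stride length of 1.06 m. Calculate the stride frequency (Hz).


f = v / stride_length
f = 3.94 / 1.06
f = 3.7170


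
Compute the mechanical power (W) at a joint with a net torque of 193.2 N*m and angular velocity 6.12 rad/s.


P = M * omega
P = 193.2 * 6.12
P = 1182.3840


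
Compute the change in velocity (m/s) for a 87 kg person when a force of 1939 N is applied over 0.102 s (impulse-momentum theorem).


J = F * dt = 1939 * 0.102 = 197.7780 N*s
delta_v = J / m
delta_v = 197.7780 / 87
delta_v = 2.2733


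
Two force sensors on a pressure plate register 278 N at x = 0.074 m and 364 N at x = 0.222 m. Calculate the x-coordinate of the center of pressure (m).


COP_x = (F1*x1 + F2*x2) / (F1 + F2)
COP_x = (278*0.074 + 364*0.222) / (278 + 364)
Numerator = 101.3800
Denominator = 642
COP_x = 0.1579


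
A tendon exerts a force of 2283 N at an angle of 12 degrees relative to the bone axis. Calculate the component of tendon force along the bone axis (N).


F_eff = F_tendon * cos(theta)
theta = 12 deg = 0.2094 rad
cos(theta) = 0.9781
F_eff = 2283 * 0.9781
F_eff = 2233.1110


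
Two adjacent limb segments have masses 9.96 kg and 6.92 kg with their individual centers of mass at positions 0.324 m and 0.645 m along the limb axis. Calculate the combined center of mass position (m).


COM = (m1*x1 + m2*x2) / (m1 + m2)
COM = (9.96*0.324 + 6.92*0.645) / (9.96 + 6.92)
Numerator = 7.6904
Denominator = 16.8800
COM = 0.4556


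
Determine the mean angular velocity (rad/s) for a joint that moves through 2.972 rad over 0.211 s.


omega = delta_theta / delta_t
omega = 2.972 / 0.211
omega = 14.0853


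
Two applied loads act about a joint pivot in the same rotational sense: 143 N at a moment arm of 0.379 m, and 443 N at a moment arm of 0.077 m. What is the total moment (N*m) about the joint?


M = F1 * d1 + F2 * d2
M = 143 * 0.379 + 443 * 0.077
M = 54.1970 + 34.1110
M = 88.3080


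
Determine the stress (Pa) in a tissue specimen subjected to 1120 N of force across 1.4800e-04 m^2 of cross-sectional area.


stress = F / A
stress = 1120 / 1.4800e-04
stress = 7.5676e+06


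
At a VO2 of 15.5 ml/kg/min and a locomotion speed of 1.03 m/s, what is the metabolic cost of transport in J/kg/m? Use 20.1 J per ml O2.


Power per kg = VO2 * 20.1 / 60
Power per kg = 15.5 * 20.1 / 60 = 5.1925 W/kg
Cost = power_per_kg / speed
Cost = 5.1925 / 1.03
Cost = 5.0413


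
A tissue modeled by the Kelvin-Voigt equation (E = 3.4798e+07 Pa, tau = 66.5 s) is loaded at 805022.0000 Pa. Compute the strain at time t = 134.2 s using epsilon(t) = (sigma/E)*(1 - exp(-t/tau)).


epsilon(t) = (sigma/E) * (1 - exp(-t/tau))
sigma/E = 805022.0000 / 3.4798e+07 = 0.0231
exp(-t/tau) = exp(-134.2 / 66.5) = 0.1329
epsilon = 0.0231 * (1 - 0.1329)
epsilon = 0.0201


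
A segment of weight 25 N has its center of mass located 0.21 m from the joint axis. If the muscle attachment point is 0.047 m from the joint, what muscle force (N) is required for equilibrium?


F_muscle = W * d_load / d_muscle
F_muscle = 25 * 0.21 / 0.047
Numerator = 5.2500
F_muscle = 111.7021


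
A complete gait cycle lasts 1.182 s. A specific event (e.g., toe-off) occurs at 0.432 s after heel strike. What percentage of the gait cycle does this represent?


pct = (event_time / cycle_time) * 100
pct = (0.432 / 1.182) * 100
ratio = 0.3655
pct = 36.5482


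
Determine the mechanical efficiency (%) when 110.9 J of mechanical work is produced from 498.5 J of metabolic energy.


eta = (W_mech / E_meta) * 100
eta = (110.9 / 498.5) * 100
ratio = 0.2225
eta = 22.2467


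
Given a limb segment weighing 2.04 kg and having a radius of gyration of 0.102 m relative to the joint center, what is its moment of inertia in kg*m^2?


I = m * k^2
I = 2.04 * 0.102^2
k^2 = 0.0104
I = 0.0212


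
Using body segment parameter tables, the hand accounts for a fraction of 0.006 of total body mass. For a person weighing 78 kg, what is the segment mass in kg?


m_segment = body_mass * fraction
m_segment = 78 * 0.006
m_segment = 0.4680


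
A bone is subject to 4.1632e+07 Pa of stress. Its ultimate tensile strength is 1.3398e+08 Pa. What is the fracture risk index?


FRI = applied / ultimate
FRI = 4.1632e+07 / 1.3398e+08
FRI = 0.3107


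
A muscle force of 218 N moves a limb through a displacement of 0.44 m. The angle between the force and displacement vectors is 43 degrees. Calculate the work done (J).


W = F * d * cos(theta)
theta = 43 deg = 0.7505 rad
cos(theta) = 0.7314
W = 218 * 0.44 * 0.7314
W = 70.1514


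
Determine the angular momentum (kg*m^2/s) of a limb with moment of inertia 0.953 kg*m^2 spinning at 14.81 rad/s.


L = I * omega
L = 0.953 * 14.81
L = 14.1139


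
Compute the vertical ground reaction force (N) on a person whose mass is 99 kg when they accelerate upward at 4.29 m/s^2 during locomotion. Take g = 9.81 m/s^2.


GRF = m * (g + a)
GRF = 99 * (9.81 + 4.29)
GRF = 99 * 14.1000
GRF = 1395.9000


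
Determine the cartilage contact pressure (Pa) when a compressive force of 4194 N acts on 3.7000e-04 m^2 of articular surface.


P = F / A
P = 4194 / 3.7000e-04
P = 1.1335e+07


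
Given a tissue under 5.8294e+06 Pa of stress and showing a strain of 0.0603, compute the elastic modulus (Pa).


E = stress / strain
E = 5.8294e+06 / 0.0603
E = 9.6673e+07


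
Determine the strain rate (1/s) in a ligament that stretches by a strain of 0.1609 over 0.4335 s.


strain_rate = delta_strain / delta_t
strain_rate = 0.1609 / 0.4335
strain_rate = 0.3712


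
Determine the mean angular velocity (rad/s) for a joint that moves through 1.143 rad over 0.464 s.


omega = delta_theta / delta_t
omega = 1.143 / 0.464
omega = 2.4634


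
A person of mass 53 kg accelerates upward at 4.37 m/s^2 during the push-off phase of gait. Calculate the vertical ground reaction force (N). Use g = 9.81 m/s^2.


GRF = m * (g + a)
GRF = 53 * (9.81 + 4.37)
GRF = 53 * 14.1800
GRF = 751.5400


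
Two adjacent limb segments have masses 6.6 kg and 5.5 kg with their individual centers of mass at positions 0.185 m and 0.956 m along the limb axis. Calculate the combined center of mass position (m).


COM = (m1*x1 + m2*x2) / (m1 + m2)
COM = (6.6*0.185 + 5.5*0.956) / (6.6 + 5.5)
Numerator = 6.4790
Denominator = 12.1000
COM = 0.5355


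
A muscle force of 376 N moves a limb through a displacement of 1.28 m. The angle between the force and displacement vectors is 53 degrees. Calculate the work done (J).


W = F * d * cos(theta)
theta = 53 deg = 0.9250 rad
cos(theta) = 0.6018
W = 376 * 1.28 * 0.6018
W = 289.6415


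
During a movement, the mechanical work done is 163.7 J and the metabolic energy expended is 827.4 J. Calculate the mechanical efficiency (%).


eta = (W_mech / E_meta) * 100
eta = (163.7 / 827.4) * 100
ratio = 0.1978
eta = 19.7849


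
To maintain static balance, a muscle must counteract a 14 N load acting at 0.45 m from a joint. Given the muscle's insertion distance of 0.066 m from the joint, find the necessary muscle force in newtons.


F_muscle = W * d_load / d_muscle
F_muscle = 14 * 0.45 / 0.066
Numerator = 6.3000
F_muscle = 95.4545


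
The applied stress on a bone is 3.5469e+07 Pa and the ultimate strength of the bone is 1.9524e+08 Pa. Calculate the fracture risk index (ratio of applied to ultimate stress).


FRI = applied / ultimate
FRI = 3.5469e+07 / 1.9524e+08
FRI = 0.1817


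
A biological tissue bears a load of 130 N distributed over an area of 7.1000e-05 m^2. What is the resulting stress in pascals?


stress = F / A
stress = 130 / 7.1000e-05
stress = 1.8310e+06


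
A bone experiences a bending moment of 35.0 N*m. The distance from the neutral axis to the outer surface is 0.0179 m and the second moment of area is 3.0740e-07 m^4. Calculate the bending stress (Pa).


sigma = M * c / I
sigma = 35.0 * 0.0179 / 3.0740e-07
M * c = 0.6265
sigma = 2.0381e+06


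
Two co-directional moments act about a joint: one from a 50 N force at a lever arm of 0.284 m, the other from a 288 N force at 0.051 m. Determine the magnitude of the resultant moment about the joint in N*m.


M = F1 * d1 + F2 * d2
M = 50 * 0.284 + 288 * 0.051
M = 14.2000 + 14.6880
M = 28.8880


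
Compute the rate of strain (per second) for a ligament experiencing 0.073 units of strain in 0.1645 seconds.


strain_rate = delta_strain / delta_t
strain_rate = 0.073 / 0.1645
strain_rate = 0.4438


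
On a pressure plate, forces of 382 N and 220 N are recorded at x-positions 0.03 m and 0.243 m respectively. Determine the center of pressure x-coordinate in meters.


COP_x = (F1*x1 + F2*x2) / (F1 + F2)
COP_x = (382*0.03 + 220*0.243) / (382 + 220)
Numerator = 64.9200
Denominator = 602
COP_x = 0.1078


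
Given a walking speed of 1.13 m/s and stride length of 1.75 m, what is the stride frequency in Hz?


f = v / stride_length
f = 1.13 / 1.75
f = 0.6457


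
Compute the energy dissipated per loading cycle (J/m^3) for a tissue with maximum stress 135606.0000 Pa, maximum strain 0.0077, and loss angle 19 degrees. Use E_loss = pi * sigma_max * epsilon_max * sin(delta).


E_loss = pi * sigma_max * epsilon_max * sin(delta)
delta = 19 deg = 0.3316 rad
sin(delta) = 0.3256
E_loss = pi * 135606.0000 * 0.0077 * 0.3256
E_loss = 1067.9758


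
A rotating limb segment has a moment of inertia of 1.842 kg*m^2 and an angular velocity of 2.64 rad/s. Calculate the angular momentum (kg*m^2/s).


L = I * omega
L = 1.842 * 2.64
L = 4.8629


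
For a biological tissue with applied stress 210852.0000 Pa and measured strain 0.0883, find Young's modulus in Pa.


E = stress / strain
E = 210852.0000 / 0.0883
E = 2.3879e+06
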